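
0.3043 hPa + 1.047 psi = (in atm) 0.07154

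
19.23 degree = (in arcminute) 1154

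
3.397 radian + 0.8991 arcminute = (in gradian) 216.3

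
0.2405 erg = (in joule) 2.405e-08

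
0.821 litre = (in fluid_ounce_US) 27.76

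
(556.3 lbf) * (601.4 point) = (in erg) 5.25e+09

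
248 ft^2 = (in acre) 0.005693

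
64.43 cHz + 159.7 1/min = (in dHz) 33.06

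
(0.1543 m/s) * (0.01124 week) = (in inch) 4.13e+04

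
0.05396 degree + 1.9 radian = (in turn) 0.3025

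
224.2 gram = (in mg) 2.242e+05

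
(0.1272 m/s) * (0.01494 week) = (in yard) 1257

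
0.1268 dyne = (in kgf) 1.293e-07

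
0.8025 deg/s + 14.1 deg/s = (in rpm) 2.484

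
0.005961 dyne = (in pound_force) 1.34e-08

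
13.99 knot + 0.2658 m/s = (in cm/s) 746.3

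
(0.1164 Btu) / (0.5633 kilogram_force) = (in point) 6.302e+04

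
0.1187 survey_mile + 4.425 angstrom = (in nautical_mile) 0.1031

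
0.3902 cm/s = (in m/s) 0.003902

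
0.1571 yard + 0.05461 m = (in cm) 19.83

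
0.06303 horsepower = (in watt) 47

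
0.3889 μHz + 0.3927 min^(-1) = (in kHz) 6.545e-06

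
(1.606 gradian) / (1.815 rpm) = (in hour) 3.687e-05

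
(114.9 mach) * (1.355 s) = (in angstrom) 5.301e+14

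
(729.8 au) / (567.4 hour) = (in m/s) 5.345e+07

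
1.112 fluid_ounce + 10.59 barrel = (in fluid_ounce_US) 5.693e+04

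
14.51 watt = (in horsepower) 0.01946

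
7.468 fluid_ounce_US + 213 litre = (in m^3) 0.2132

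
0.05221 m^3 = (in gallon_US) 13.79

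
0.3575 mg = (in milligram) 0.3575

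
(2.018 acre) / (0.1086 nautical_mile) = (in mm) 4.06e+04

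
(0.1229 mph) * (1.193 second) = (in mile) 4.073e-05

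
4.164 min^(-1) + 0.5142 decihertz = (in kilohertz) 0.0001208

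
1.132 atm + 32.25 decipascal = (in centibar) 114.7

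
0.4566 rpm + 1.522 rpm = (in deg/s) 11.87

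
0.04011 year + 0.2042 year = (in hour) 2140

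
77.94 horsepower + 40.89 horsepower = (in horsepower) 118.8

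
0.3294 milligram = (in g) 0.0003294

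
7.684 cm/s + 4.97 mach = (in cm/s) 1.692e+05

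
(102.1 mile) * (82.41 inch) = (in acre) 84.99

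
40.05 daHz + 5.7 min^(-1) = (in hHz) 4.006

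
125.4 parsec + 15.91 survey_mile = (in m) 3.869e+18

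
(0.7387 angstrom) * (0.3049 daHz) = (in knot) 4.378e-10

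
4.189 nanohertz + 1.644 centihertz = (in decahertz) 0.001644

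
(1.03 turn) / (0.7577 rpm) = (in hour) 0.02266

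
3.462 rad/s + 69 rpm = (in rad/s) 10.69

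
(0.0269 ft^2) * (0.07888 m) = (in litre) 0.1971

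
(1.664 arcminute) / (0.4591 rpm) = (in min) 0.0001678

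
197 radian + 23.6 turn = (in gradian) 2.198e+04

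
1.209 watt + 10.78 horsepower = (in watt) 8040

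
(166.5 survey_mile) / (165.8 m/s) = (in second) 1616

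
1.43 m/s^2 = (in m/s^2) 1.43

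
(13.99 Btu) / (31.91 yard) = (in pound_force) 113.7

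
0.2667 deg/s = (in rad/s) 0.004655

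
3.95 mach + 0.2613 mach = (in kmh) 5162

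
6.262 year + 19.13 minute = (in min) 3.291e+06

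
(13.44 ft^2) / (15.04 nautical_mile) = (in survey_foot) 0.0001471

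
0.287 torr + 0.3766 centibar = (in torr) 3.112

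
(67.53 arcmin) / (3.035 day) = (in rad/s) 7.491e-08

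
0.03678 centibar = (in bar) 0.0003678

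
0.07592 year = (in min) 3.99e+04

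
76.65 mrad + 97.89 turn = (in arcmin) 2.115e+06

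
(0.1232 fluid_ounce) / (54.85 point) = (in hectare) 1.883e-08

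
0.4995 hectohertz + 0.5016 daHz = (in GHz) 5.497e-08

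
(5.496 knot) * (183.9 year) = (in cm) 1.64e+12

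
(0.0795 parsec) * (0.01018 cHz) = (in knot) 4.854e+11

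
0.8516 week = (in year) 0.01633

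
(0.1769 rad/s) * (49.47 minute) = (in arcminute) 1.805e+06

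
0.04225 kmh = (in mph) 0.02625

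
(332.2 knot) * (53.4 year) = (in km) 2.878e+08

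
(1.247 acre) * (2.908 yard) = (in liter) 1.342e+07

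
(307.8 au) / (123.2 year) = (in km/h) 4.267e+04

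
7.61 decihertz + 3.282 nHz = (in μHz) 7.61e+05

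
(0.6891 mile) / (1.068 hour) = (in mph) 0.6452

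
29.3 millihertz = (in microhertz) 2.93e+04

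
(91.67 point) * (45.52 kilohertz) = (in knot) 2861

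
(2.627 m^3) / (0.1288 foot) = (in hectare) 0.006692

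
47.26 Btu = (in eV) 3.112e+23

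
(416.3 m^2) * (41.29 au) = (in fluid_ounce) 8.695e+19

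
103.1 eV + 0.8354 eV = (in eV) 103.9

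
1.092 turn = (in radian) 6.861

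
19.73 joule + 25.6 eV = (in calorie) 4.716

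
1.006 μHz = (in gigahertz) 1.006e-15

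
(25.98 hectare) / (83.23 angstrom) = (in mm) 3.121e+16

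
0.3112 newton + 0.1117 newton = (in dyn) 4.229e+04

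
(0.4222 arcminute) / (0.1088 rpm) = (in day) 1.248e-07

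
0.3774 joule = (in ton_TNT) 9.02e-11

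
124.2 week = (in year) 2.382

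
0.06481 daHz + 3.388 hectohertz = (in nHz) 3.394e+11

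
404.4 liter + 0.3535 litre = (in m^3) 0.4048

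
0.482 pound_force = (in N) 2.144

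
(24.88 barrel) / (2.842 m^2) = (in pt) 3945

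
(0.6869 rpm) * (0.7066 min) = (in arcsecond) 6.29e+05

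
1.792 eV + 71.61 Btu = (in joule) 7.555e+04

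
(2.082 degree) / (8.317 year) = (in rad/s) 1.385e-10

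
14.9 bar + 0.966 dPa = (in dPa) 1.49e+07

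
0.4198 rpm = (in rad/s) 0.04396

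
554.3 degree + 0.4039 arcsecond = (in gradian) 615.9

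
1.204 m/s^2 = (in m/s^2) 1.204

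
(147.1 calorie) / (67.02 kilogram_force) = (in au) 6.26e-12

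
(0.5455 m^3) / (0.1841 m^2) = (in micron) 2.963e+06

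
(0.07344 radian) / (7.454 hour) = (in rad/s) 2.737e-06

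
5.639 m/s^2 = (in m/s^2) 5.639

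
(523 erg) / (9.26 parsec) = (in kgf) 1.866e-23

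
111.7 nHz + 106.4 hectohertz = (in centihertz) 1.064e+06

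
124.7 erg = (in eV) 7.783e+13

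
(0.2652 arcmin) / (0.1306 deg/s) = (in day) 3.917e-07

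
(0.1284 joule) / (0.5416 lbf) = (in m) 0.0533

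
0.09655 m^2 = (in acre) 2.386e-05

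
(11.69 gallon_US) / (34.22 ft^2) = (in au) 9.304e-14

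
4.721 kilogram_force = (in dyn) 4.63e+06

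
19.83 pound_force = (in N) 88.21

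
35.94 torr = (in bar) 0.04792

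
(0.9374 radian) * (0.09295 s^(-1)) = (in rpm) 0.832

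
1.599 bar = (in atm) 1.578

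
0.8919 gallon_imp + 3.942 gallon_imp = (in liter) 21.98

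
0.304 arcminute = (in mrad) 0.08843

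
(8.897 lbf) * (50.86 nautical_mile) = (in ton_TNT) 0.000891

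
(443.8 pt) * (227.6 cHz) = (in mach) 0.001047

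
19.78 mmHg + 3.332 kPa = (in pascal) 5969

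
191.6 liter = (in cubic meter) 0.1916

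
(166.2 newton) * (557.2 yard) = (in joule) 8.468e+04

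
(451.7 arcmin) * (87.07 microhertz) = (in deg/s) 0.0006555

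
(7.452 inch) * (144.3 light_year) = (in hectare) 2.584e+13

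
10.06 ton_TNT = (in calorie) 1.006e+10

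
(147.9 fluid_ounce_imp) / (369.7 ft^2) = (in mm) 0.1224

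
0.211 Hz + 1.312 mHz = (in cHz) 21.23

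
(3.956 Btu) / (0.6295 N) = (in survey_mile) 4.12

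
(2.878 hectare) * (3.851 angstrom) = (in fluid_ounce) 0.3748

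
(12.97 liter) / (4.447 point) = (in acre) 0.002043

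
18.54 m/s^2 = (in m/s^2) 18.54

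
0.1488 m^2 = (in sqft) 1.602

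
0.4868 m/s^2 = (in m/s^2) 0.4868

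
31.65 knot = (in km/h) 58.62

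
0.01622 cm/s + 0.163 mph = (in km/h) 0.2629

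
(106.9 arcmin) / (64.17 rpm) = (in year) 1.467e-10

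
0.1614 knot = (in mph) 0.1857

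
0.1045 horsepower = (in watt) 77.93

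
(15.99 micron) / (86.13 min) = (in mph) 6.921e-09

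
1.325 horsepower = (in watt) 988.1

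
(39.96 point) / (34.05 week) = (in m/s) 6.845e-10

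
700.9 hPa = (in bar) 0.7009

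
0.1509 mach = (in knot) 99.88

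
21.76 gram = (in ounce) 0.7676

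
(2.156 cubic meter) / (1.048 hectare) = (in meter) 0.0002057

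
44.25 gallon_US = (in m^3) 0.1675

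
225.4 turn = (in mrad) 1.416e+06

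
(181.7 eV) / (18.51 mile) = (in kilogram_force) 9.965e-23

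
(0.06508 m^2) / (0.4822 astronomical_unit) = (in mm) 9.022e-10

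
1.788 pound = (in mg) 8.11e+05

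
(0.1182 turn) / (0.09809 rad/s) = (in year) 2.401e-07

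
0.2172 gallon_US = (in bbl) 0.005171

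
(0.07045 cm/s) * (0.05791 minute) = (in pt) 6.939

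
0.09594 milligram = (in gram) 9.594e-05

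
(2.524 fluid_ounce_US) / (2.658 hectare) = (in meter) 2.808e-09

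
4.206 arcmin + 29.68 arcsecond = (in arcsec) 282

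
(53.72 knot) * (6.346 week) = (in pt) 3.007e+11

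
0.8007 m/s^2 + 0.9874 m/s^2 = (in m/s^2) 1.788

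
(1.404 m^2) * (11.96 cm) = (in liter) 167.9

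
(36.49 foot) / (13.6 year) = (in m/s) 2.593e-08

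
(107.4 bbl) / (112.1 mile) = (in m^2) 9.465e-05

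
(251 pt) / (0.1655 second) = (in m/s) 0.535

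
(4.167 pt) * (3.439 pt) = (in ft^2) 1.92e-05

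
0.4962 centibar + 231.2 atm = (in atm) 231.2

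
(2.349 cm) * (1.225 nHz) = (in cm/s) 2.878e-09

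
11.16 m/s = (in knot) 21.69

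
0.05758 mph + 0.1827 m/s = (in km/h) 0.7504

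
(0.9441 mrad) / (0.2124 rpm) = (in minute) 0.0007074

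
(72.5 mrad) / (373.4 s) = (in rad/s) 0.0001942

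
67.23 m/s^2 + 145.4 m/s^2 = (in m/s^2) 212.6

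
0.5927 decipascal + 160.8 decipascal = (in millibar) 0.1614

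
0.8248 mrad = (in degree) 0.04726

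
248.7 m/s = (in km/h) 895.3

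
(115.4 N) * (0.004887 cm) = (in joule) 0.00564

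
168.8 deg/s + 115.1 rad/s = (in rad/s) 118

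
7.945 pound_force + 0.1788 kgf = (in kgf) 3.783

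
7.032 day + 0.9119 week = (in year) 0.03675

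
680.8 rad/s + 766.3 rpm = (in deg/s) 4.36e+04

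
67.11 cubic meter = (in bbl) 422.1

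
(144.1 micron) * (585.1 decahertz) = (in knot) 1.639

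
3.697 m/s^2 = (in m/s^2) 3.697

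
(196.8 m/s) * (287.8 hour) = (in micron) 2.039e+14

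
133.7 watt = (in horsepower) 0.1793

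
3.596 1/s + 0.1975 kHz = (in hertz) 201.1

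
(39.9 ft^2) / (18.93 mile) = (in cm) 0.01217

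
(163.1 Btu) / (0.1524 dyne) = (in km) 1.129e+08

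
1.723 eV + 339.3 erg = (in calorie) 8.109e-06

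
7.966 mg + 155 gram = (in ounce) 5.468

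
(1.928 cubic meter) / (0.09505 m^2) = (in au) 1.356e-10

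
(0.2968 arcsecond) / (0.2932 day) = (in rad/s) 5.68e-11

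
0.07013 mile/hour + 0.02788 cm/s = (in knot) 0.06148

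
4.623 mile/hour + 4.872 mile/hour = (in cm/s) 424.5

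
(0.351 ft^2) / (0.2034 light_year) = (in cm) 1.695e-15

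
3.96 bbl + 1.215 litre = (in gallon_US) 166.6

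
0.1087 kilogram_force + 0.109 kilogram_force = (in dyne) 2.135e+05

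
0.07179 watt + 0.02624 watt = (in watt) 0.09803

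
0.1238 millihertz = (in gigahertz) 1.238e-13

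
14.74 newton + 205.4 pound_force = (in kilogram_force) 94.67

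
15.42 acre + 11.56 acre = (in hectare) 10.92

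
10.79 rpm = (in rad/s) 1.13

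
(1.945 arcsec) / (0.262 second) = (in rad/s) 3.599e-05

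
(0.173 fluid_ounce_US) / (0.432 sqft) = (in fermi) 1.275e+11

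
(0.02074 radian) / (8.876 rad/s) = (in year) 7.409e-11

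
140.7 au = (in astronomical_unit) 140.7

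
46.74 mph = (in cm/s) 2089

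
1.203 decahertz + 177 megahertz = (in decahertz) 1.77e+07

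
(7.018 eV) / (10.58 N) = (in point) 3.013e-16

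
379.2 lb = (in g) 1.72e+05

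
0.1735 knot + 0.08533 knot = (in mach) 0.0003911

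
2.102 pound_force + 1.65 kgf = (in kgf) 2.603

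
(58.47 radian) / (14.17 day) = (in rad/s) 4.776e-05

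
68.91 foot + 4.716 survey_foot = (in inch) 883.5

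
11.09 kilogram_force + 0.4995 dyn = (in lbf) 24.45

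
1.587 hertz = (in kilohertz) 0.001587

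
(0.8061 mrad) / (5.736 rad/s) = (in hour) 3.904e-08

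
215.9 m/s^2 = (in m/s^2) 215.9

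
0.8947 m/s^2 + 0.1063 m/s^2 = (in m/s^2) 1.001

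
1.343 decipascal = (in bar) 1.343e-06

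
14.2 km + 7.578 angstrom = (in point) 4.025e+07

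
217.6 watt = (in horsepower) 0.2918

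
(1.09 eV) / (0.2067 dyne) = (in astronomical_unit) 5.648e-25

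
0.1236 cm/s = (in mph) 0.002765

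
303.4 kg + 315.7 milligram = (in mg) 3.034e+08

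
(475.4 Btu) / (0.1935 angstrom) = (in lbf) 5.827e+15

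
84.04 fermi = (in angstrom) 0.0008404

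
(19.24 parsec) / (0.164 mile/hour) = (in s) 8.098e+18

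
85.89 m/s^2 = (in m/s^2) 85.89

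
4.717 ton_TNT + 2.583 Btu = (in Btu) 1.871e+07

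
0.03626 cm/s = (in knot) 0.0007048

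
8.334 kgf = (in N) 81.73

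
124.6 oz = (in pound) 7.788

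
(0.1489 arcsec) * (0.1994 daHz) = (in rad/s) 1.439e-06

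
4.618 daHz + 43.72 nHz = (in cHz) 4618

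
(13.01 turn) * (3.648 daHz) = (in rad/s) 2982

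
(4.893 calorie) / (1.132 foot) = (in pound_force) 13.34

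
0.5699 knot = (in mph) 0.6558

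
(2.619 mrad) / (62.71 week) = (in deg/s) 3.956e-09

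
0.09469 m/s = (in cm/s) 9.469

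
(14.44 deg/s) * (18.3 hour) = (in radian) 1.66e+04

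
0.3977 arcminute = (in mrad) 0.1157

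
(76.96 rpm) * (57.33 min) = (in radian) 2.772e+04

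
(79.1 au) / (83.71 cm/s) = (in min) 2.356e+11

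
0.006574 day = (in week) 0.0009391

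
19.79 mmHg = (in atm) 0.02604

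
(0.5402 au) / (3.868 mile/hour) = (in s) 4.674e+10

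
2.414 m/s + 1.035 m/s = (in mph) 7.715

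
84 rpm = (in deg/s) 504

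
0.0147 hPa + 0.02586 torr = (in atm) 4.853e-05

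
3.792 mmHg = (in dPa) 5056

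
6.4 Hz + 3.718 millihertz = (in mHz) 6404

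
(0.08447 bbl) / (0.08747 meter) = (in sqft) 1.653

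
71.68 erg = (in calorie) 1.713e-06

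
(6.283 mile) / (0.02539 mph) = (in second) 8.909e+05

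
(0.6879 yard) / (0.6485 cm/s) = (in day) 0.001123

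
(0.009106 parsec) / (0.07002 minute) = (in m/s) 6.688e+13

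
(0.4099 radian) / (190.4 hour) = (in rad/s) 5.98e-07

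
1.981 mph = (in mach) 0.002601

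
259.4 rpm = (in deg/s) 1556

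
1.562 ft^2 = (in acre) 3.586e-05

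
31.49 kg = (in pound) 69.42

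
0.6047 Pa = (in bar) 6.047e-06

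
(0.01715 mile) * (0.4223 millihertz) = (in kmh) 0.04196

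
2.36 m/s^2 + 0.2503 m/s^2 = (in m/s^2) 2.61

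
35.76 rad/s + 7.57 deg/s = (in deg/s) 2056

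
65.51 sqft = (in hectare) 0.0006086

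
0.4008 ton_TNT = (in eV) 1.047e+28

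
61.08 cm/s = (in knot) 1.187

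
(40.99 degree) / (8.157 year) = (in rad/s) 2.781e-09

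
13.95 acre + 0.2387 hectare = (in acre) 14.54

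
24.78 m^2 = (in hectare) 0.002478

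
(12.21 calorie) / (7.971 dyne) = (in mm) 6.409e+08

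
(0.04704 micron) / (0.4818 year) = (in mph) 6.925e-15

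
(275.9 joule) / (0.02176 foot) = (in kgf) 4242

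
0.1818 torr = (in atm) 0.0002392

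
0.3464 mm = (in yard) 0.0003788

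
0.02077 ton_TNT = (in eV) 5.424e+26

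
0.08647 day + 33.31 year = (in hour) 2.918e+05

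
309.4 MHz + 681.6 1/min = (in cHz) 3.094e+10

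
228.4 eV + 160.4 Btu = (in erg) 1.692e+12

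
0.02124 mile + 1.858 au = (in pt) 7.879e+14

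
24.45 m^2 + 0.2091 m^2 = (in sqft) 265.4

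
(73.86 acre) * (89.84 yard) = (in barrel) 1.544e+08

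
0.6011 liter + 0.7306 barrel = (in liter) 116.8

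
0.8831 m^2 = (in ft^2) 9.506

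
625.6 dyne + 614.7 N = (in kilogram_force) 62.68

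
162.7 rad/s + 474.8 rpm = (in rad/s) 212.4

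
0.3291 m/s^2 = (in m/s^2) 0.3291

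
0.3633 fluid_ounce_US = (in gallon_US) 0.002838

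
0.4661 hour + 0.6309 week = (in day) 4.436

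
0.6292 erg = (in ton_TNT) 1.504e-17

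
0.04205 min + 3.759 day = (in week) 0.537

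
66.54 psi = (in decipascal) 4.588e+06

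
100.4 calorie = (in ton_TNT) 1.004e-07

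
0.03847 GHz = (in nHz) 3.847e+16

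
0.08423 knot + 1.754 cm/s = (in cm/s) 6.087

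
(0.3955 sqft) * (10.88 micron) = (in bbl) 2.514e-06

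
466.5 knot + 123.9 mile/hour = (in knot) 574.2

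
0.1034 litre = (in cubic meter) 0.0001034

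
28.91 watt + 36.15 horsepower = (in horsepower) 36.19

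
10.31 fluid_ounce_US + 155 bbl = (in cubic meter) 24.64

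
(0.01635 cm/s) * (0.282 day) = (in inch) 156.8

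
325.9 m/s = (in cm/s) 3.259e+04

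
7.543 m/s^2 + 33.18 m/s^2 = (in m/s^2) 40.72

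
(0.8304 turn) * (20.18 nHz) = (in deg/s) 6.033e-06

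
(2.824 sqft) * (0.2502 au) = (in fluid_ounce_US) 3.321e+14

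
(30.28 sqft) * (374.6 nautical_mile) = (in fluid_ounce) 6.599e+10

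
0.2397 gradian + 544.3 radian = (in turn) 86.63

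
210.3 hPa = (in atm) 0.2075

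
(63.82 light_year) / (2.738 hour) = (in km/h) 2.205e+14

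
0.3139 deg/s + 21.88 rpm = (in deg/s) 131.6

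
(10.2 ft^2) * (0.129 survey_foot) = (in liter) 37.26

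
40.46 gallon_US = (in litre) 153.2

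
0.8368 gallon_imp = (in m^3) 0.003804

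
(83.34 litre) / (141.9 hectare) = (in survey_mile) 3.649e-11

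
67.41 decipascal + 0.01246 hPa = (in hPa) 0.07987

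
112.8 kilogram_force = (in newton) 1106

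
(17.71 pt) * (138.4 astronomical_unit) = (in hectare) 1.294e+07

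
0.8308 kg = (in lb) 1.832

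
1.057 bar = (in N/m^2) 1.057e+05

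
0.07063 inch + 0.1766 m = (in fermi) 1.784e+14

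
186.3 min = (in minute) 186.3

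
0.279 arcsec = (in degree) 7.75e-05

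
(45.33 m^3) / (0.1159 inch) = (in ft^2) 1.657e+05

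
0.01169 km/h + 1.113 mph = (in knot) 0.9735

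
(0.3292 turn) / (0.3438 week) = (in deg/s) 0.00057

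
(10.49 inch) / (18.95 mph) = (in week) 5.2e-08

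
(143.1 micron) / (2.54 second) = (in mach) 1.655e-07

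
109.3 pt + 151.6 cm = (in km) 0.001555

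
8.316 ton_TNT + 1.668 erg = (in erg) 3.479e+17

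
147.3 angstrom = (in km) 1.473e-11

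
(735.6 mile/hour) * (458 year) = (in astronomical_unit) 31.75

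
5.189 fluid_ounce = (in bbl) 0.0009652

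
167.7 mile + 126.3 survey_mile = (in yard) 5.174e+05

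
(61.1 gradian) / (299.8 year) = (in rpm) 9.694e-10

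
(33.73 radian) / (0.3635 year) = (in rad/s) 2.942e-06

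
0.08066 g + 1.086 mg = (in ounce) 0.002884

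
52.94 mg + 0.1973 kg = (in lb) 0.4351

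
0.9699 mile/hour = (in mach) 0.001273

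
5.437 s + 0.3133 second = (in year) 1.823e-07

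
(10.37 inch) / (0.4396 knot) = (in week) 1.926e-06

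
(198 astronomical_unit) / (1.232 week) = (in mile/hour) 8.892e+07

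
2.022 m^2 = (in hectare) 0.0002022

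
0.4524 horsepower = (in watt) 337.4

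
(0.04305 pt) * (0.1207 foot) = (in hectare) 5.587e-11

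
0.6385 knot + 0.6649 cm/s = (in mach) 0.0009842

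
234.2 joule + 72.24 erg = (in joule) 234.2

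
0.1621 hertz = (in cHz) 16.21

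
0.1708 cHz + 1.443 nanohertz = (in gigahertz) 1.708e-12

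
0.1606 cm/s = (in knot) 0.003122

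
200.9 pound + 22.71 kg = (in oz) 4015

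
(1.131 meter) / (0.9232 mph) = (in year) 8.69e-08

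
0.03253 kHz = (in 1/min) 1952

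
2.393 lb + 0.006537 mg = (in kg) 1.085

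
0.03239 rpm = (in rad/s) 0.003392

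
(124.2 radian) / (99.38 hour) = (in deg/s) 0.01989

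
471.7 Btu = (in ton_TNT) 0.0001189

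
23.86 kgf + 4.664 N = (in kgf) 24.34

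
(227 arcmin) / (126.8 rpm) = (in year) 1.577e-10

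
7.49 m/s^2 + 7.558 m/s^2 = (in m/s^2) 15.05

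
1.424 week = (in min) 1.435e+04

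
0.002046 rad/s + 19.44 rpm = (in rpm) 19.46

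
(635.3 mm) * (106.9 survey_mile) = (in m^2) 1.093e+05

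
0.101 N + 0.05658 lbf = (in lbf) 0.07929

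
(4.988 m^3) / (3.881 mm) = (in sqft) 1.383e+04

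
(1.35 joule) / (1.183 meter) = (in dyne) 1.141e+05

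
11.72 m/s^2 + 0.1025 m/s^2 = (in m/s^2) 11.82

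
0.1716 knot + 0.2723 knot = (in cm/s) 22.84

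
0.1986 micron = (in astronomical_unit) 1.328e-18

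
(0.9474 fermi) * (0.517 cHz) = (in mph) 1.096e-17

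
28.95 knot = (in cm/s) 1489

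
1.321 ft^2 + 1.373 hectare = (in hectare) 1.373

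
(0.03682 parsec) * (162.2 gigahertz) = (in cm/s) 1.843e+28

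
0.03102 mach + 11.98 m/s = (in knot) 43.82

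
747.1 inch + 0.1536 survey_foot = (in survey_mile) 0.01182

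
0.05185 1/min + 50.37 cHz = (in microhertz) 5.046e+05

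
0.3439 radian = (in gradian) 21.89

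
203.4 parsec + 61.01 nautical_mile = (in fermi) 6.276e+33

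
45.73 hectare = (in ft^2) 4.922e+06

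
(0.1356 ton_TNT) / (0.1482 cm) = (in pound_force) 8.606e+10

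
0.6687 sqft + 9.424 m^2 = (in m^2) 9.486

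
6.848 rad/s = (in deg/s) 392.4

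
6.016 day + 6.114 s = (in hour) 144.4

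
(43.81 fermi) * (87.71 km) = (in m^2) 3.843e-09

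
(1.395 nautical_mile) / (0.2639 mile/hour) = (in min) 365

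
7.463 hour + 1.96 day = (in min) 3270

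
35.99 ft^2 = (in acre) 0.0008262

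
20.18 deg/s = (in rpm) 3.363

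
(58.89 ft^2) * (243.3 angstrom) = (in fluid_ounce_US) 0.004501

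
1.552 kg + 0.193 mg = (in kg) 1.552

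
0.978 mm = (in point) 2.772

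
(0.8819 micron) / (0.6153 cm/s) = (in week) 2.37e-10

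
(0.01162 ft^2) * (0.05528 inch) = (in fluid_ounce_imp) 0.05335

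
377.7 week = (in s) 2.284e+08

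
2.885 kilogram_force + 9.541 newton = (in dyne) 3.783e+06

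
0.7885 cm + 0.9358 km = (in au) 6.255e-09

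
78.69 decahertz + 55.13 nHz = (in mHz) 7.869e+05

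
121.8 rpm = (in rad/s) 12.75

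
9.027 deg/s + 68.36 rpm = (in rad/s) 7.316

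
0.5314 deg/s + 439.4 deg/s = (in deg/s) 439.9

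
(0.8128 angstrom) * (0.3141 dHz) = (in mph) 5.711e-12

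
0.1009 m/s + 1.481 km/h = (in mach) 0.001505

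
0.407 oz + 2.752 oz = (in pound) 0.1974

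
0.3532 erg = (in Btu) 3.348e-11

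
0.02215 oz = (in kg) 0.0006279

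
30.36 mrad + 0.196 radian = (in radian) 0.2264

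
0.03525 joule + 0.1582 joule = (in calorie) 0.04624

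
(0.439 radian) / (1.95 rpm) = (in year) 6.817e-08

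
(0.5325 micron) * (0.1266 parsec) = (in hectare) 2.08e+05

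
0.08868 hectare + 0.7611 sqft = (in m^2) 886.9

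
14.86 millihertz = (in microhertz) 1.486e+04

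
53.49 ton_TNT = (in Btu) 2.121e+08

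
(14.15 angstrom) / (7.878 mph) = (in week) 6.643e-16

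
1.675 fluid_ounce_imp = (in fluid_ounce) 1.609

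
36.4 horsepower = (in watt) 2.714e+04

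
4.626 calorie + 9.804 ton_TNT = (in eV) 2.56e+29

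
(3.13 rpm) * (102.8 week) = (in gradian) 1.297e+09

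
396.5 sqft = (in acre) 0.009102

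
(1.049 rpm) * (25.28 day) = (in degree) 1.375e+07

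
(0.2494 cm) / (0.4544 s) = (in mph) 0.01228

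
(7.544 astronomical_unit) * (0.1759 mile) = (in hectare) 3.195e+10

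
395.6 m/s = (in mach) 1.162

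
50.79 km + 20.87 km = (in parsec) 2.322e-12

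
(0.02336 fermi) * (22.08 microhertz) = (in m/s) 5.158e-22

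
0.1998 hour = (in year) 2.281e-05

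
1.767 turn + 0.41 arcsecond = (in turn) 1.767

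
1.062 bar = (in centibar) 106.2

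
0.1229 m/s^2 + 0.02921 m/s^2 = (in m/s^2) 0.1521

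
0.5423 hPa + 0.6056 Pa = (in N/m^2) 54.84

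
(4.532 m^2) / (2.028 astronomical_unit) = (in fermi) 1.494e+04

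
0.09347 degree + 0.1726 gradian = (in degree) 0.2488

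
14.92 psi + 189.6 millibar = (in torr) 913.8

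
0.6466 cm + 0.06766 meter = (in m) 0.07413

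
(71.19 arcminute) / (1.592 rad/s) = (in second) 0.01301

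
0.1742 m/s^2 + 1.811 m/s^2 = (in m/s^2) 1.985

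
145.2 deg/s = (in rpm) 24.2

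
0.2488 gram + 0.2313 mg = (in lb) 0.000549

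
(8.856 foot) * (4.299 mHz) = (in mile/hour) 0.02596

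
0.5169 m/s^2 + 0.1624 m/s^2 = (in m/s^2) 0.6793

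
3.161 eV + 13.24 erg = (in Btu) 1.255e-09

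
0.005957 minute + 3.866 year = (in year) 3.866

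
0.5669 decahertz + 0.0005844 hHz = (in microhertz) 5.727e+06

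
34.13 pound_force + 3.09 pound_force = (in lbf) 37.22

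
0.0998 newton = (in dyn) 9980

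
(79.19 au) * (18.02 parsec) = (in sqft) 7.09e+31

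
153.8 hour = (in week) 0.9155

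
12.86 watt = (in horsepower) 0.01725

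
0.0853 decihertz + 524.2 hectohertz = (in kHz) 52.42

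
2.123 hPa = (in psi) 0.03079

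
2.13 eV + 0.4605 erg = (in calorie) 1.101e-08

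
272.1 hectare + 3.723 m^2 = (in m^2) 2.721e+06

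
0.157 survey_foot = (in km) 4.785e-05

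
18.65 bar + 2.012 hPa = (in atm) 18.41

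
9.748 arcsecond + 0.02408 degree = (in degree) 0.02679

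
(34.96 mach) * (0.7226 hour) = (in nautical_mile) 1.672e+04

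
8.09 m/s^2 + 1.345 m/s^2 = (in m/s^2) 9.435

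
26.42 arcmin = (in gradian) 0.4893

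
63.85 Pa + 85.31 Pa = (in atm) 0.001472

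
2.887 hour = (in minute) 173.2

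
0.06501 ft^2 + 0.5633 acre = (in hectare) 0.228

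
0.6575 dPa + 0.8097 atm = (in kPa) 82.04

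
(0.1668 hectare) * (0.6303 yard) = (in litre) 9.613e+05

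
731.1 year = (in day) 2.669e+05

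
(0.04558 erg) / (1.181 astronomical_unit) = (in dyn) 2.58e-15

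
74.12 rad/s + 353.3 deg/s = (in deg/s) 4600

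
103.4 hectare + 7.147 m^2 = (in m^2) 1.034e+06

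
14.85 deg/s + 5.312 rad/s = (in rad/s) 5.571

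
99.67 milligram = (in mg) 99.67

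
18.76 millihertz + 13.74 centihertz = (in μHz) 1.562e+05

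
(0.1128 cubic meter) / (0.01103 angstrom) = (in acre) 2.527e+07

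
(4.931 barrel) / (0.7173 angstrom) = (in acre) 2.701e+06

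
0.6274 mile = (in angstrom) 1.01e+13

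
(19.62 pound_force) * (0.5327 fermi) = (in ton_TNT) 1.111e-23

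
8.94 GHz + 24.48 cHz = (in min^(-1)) 5.364e+11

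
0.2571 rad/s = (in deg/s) 14.73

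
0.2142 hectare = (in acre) 0.5293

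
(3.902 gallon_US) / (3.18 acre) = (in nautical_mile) 6.197e-10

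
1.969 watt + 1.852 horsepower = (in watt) 1383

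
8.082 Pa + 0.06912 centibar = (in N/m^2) 77.2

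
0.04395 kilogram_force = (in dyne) 4.31e+04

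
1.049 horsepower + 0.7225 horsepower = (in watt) 1321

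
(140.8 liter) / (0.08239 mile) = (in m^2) 0.001062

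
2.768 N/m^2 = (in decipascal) 27.68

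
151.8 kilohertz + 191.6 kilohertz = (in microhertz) 3.434e+11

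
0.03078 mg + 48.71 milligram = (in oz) 0.001719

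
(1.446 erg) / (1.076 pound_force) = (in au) 2.02e-19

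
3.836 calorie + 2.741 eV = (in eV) 1.002e+20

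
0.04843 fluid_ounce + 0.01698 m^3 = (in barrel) 0.1068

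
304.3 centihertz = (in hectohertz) 0.03043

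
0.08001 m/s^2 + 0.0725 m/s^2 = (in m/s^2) 0.1525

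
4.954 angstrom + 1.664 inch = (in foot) 0.1387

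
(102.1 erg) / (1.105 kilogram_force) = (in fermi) 9.422e+08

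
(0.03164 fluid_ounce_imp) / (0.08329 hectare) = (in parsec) 3.498e-26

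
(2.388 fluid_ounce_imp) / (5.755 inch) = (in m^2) 0.0004642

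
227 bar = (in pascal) 2.27e+07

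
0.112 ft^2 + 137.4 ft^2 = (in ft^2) 137.5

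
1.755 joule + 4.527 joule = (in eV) 3.921e+19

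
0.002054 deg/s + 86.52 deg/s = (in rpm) 14.42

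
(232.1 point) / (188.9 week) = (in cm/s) 7.167e-08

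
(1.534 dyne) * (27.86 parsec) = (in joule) 1.319e+13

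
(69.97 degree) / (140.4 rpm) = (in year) 2.634e-09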